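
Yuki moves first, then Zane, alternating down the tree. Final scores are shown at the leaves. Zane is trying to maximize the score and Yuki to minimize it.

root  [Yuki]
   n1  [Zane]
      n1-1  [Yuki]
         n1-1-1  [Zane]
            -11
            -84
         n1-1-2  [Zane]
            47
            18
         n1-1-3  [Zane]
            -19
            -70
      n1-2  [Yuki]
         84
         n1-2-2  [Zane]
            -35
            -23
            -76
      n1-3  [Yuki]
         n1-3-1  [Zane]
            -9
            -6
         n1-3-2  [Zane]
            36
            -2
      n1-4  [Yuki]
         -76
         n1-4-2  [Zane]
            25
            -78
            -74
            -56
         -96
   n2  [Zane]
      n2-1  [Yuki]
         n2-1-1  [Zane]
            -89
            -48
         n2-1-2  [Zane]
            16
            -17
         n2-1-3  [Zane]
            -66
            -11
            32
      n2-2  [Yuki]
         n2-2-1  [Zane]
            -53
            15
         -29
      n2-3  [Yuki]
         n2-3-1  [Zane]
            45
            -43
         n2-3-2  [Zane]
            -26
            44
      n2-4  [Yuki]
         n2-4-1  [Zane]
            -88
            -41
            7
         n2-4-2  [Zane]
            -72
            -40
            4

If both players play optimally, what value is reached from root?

n1-1-1 (Zane): max(-11, -84) = -11
n1-1-2 (Zane): max(47, 18) = 47
n1-1-3 (Zane): max(-19, -70) = -19
n1-1 (Yuki): min(-11, 47, -19) = -19
n1-2-2 (Zane): max(-35, -23, -76) = -23
n1-2 (Yuki): min(84, -23) = -23
n1-3-1 (Zane): max(-9, -6) = -6
n1-3-2 (Zane): max(36, -2) = 36
n1-3 (Yuki): min(-6, 36) = -6
n1-4-2 (Zane): max(25, -78, -74, -56) = 25
n1-4 (Yuki): min(-76, 25, -96) = -96
n1 (Zane): max(-19, -23, -6, -96) = -6
n2-1-1 (Zane): max(-89, -48) = -48
n2-1-2 (Zane): max(16, -17) = 16
n2-1-3 (Zane): max(-66, -11, 32) = 32
n2-1 (Yuki): min(-48, 16, 32) = -48
n2-2-1 (Zane): max(-53, 15) = 15
n2-2 (Yuki): min(15, -29) = -29
n2-3-1 (Zane): max(45, -43) = 45
n2-3-2 (Zane): max(-26, 44) = 44
n2-3 (Yuki): min(45, 44) = 44
n2-4-1 (Zane): max(-88, -41, 7) = 7
n2-4-2 (Zane): max(-72, -40, 4) = 4
n2-4 (Yuki): min(7, 4) = 4
n2 (Zane): max(-48, -29, 44, 4) = 44
root (Yuki): min(-6, 44) = -6

-6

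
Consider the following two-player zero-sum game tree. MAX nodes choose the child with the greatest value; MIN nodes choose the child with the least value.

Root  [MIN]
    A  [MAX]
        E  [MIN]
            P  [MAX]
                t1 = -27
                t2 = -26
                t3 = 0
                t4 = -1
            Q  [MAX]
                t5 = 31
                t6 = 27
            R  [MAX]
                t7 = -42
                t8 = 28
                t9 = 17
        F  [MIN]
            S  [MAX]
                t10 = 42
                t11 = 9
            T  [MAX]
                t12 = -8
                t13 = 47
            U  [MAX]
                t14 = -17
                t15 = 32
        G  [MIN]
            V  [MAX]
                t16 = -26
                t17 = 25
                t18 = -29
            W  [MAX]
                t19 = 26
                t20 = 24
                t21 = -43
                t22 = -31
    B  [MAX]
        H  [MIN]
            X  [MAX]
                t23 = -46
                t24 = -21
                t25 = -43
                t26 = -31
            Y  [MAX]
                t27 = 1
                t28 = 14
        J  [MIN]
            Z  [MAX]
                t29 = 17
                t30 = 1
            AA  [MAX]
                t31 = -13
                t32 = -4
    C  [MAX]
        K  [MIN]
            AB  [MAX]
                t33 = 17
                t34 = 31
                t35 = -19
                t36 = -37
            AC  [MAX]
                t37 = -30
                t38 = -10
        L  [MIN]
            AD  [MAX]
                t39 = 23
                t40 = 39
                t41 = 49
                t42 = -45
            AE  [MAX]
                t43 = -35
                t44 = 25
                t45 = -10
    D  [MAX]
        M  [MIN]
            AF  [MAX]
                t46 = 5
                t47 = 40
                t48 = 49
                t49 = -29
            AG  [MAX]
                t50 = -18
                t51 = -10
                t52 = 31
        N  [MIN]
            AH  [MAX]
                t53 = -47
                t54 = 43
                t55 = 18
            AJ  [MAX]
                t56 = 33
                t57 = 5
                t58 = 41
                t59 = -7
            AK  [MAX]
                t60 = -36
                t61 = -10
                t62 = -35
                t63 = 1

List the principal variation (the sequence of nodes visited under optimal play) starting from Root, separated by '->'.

P (MAX): max(-27, -26, 0, -1) = 0
Q (MAX): max(31, 27) = 31
R (MAX): max(-42, 28, 17) = 28
E (MIN): min(0, 31, 28) = 0
S (MAX): max(42, 9) = 42
T (MAX): max(-8, 47) = 47
U (MAX): max(-17, 32) = 32
F (MIN): min(42, 47, 32) = 32
V (MAX): max(-26, 25, -29) = 25
W (MAX): max(26, 24, -43, -31) = 26
G (MIN): min(25, 26) = 25
A (MAX): max(0, 32, 25) = 32
X (MAX): max(-46, -21, -43, -31) = -21
Y (MAX): max(1, 14) = 14
H (MIN): min(-21, 14) = -21
Z (MAX): max(17, 1) = 17
AA (MAX): max(-13, -4) = -4
J (MIN): min(17, -4) = -4
B (MAX): max(-21, -4) = -4
AB (MAX): max(17, 31, -19, -37) = 31
AC (MAX): max(-30, -10) = -10
K (MIN): min(31, -10) = -10
AD (MAX): max(23, 39, 49, -45) = 49
AE (MAX): max(-35, 25, -10) = 25
L (MIN): min(49, 25) = 25
C (MAX): max(-10, 25) = 25
AF (MAX): max(5, 40, 49, -29) = 49
AG (MAX): max(-18, -10, 31) = 31
M (MIN): min(49, 31) = 31
AH (MAX): max(-47, 43, 18) = 43
AJ (MAX): max(33, 5, 41, -7) = 41
AK (MAX): max(-36, -10, -35, 1) = 1
N (MIN): min(43, 41, 1) = 1
D (MAX): max(31, 1) = 31
Root (MIN): min(32, -4, 25, 31) = -4
At Root, MIN picks B (lowest: -4).
At B, MAX picks J (highest: -4).
At J, MIN picks AA (lowest: -4).
At AA, MAX picks t32 (highest: -4).
Terminal value -4.

Root -> B -> J -> AA -> t32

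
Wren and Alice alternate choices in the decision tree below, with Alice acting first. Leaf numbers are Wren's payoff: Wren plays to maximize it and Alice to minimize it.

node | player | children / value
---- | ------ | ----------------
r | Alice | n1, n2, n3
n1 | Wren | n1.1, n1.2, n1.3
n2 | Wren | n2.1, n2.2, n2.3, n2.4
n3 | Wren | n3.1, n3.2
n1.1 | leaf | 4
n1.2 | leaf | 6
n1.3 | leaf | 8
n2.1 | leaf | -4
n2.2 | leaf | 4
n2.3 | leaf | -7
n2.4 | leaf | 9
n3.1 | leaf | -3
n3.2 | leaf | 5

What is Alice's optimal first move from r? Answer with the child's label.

n1 (Wren): max(4, 6, 8) = 8
n2 (Wren): max(-4, 4, -7, 9) = 9
n3 (Wren): max(-3, 5) = 5
r (Alice): min(8, 9, 5) = 5
Alice at r wants the lowest of {n1=8, n2=9, n3=5}, so chooses n3.

n3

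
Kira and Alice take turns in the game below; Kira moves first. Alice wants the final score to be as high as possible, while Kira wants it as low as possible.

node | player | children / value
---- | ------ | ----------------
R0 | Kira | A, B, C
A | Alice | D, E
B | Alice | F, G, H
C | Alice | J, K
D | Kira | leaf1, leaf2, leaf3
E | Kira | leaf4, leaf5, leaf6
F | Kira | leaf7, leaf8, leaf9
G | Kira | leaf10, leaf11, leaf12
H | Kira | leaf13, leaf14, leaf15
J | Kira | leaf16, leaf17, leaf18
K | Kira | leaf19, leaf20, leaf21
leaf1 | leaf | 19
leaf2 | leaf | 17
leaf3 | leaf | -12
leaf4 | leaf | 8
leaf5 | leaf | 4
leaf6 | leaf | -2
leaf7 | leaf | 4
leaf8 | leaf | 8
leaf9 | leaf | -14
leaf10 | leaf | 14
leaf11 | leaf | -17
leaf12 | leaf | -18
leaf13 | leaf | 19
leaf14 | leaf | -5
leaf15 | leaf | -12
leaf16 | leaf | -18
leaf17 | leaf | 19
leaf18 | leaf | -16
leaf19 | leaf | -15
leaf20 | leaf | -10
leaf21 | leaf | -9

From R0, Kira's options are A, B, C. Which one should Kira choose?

C

D (Kira): min(19, 17, -12) = -12
E (Kira): min(8, 4, -2) = -2
A (Alice): max(-12, -2) = -2
F (Kira): min(4, 8, -14) = -14
G (Kira): min(14, -17, -18) = -18
H (Kira): min(19, -5, -12) = -12
B (Alice): max(-14, -18, -12) = -12
J (Kira): min(-18, 19, -16) = -18
K (Kira): min(-15, -10, -9) = -15
C (Alice): max(-18, -15) = -15
R0 (Kira): min(-2, -12, -15) = -15
Kira at R0 wants the lowest of {A=-2, B=-12, C=-15}, so chooses C.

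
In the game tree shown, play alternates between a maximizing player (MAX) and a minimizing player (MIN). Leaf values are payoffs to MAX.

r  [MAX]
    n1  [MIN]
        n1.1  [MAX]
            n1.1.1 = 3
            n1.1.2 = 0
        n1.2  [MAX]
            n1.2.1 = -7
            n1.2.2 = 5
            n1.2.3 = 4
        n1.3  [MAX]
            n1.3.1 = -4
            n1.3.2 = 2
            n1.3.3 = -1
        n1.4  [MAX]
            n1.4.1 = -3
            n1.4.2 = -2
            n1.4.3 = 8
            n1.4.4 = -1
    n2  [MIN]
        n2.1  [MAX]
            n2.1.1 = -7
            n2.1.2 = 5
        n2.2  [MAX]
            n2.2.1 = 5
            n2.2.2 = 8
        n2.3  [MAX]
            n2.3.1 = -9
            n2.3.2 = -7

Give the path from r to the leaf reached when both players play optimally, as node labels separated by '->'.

n1.1 (MAX): max(3, 0) = 3
n1.2 (MAX): max(-7, 5, 4) = 5
n1.3 (MAX): max(-4, 2, -1) = 2
n1.4 (MAX): max(-3, -2, 8, -1) = 8
n1 (MIN): min(3, 5, 2, 8) = 2
n2.1 (MAX): max(-7, 5) = 5
n2.2 (MAX): max(5, 8) = 8
n2.3 (MAX): max(-9, -7) = -7
n2 (MIN): min(5, 8, -7) = -7
r (MAX): max(2, -7) = 2
At r, MAX picks n1 (highest: 2).
At n1, MIN picks n1.3 (lowest: 2).
At n1.3, MAX picks n1.3.2 (highest: 2).
Terminal value 2.

r -> n1 -> n1.3 -> n1.3.2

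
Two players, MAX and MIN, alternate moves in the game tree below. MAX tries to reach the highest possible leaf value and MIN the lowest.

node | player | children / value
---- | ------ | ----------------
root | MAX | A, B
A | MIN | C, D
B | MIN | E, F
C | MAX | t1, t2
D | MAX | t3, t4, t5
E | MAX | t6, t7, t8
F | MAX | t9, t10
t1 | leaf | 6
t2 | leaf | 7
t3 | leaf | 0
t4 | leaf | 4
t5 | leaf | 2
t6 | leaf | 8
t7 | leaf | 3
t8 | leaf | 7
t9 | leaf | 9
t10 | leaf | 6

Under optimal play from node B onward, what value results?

E (MAX): max(8, 3, 7) = 8
F (MAX): max(9, 6) = 9
B (MIN): min(8, 9) = 8

8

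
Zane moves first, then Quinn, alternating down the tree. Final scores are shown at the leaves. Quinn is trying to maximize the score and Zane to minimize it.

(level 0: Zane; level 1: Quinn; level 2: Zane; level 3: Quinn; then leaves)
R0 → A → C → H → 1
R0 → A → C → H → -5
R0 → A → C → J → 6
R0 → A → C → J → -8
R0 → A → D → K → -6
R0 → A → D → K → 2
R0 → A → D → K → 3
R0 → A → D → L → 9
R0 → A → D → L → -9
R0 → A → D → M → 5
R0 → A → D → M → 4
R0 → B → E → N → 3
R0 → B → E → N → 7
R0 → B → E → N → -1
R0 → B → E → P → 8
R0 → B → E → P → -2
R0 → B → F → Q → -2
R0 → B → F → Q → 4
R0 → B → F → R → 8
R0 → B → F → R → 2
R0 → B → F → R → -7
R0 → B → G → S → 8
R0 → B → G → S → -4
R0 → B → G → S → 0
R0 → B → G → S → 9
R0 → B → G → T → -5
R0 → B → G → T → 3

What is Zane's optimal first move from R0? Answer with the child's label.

H (Quinn): max(1, -5) = 1
J (Quinn): max(6, -8) = 6
C (Zane): min(1, 6) = 1
K (Quinn): max(-6, 2, 3) = 3
L (Quinn): max(9, -9) = 9
M (Quinn): max(5, 4) = 5
D (Zane): min(3, 9, 5) = 3
A (Quinn): max(1, 3) = 3
N (Quinn): max(3, 7, -1) = 7
P (Quinn): max(8, -2) = 8
E (Zane): min(7, 8) = 7
Q (Quinn): max(-2, 4) = 4
R (Quinn): max(8, 2, -7) = 8
F (Zane): min(4, 8) = 4
S (Quinn): max(8, -4, 0, 9) = 9
T (Quinn): max(-5, 3) = 3
G (Zane): min(9, 3) = 3
B (Quinn): max(7, 4, 3) = 7
R0 (Zane): min(3, 7) = 3
Zane at R0 wants the lowest of {A=3, B=7}, so chooses A.

A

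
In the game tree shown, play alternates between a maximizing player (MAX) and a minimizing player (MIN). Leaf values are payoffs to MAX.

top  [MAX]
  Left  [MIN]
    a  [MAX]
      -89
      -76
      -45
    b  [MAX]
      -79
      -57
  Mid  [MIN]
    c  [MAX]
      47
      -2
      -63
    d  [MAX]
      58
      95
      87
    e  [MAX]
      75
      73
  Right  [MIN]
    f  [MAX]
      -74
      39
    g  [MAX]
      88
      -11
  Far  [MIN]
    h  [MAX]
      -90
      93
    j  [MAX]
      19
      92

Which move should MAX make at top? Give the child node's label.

Far

a (MAX): max(-89, -76, -45) = -45
b (MAX): max(-79, -57) = -57
Left (MIN): min(-45, -57) = -57
c (MAX): max(47, -2, -63) = 47
d (MAX): max(58, 95, 87) = 95
e (MAX): max(75, 73) = 75
Mid (MIN): min(47, 95, 75) = 47
f (MAX): max(-74, 39) = 39
g (MAX): max(88, -11) = 88
Right (MIN): min(39, 88) = 39
h (MAX): max(-90, 93) = 93
j (MAX): max(19, 92) = 92
Far (MIN): min(93, 92) = 92
top (MAX): max(-57, 47, 39, 92) = 92
MAX at top wants the highest of {Left=-57, Mid=47, Right=39, Far=92}, so chooses Far.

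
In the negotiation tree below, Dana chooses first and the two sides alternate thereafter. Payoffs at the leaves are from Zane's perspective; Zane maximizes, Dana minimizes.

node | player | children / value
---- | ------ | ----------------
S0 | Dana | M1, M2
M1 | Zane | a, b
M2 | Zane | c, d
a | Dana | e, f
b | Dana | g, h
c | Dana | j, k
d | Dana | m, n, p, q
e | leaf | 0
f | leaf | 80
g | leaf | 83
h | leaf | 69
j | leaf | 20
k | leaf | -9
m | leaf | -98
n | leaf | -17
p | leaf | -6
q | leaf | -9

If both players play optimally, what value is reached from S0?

a (Dana): min(0, 80) = 0
b (Dana): min(83, 69) = 69
M1 (Zane): max(0, 69) = 69
c (Dana): min(20, -9) = -9
d (Dana): min(-98, -17, -6, -9) = -98
M2 (Zane): max(-9, -98) = -9
S0 (Dana): min(69, -9) = -9

-9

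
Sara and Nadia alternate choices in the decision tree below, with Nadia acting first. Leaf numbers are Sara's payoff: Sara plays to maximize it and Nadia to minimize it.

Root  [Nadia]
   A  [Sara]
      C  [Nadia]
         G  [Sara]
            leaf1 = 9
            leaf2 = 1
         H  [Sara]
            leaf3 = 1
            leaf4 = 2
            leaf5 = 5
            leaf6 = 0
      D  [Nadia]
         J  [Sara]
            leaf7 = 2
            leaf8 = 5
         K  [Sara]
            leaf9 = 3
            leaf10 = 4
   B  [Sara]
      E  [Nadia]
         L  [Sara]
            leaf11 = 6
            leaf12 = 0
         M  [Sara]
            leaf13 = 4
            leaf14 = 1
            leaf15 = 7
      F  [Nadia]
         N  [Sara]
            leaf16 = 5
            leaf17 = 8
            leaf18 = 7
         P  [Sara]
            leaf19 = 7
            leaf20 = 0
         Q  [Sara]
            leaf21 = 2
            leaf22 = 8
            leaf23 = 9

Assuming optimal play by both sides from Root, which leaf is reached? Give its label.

leaf5

G (Sara): max(9, 1) = 9
H (Sara): max(1, 2, 5, 0) = 5
C (Nadia): min(9, 5) = 5
J (Sara): max(2, 5) = 5
K (Sara): max(3, 4) = 4
D (Nadia): min(5, 4) = 4
A (Sara): max(5, 4) = 5
L (Sara): max(6, 0) = 6
M (Sara): max(4, 1, 7) = 7
E (Nadia): min(6, 7) = 6
N (Sara): max(5, 8, 7) = 8
P (Sara): max(7, 0) = 7
Q (Sara): max(2, 8, 9) = 9
F (Nadia): min(8, 7, 9) = 7
B (Sara): max(6, 7) = 7
Root (Nadia): min(5, 7) = 5
At Root, Nadia picks A (lowest: 5).
At A, Sara picks C (highest: 5).
At C, Nadia picks H (lowest: 5).
At H, Sara picks leaf5 (highest: 5).
Terminal value 5.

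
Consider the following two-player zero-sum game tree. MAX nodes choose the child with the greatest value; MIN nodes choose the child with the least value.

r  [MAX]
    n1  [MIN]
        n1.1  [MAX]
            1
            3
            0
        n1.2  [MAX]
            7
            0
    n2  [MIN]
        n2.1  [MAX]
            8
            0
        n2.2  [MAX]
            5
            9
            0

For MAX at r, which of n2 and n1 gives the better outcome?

n2.1 (MAX): max(8, 0) = 8
n2.2 (MAX): max(5, 9, 0) = 9
n2 (MIN): min(8, 9) = 8
n1.1 (MAX): max(1, 3, 0) = 3
n1.2 (MAX): max(7, 0) = 7
n1 (MIN): min(3, 7) = 3
MAX prefers the higher value; n2=8, n1=3. n2 is better since 8 > 3.

n2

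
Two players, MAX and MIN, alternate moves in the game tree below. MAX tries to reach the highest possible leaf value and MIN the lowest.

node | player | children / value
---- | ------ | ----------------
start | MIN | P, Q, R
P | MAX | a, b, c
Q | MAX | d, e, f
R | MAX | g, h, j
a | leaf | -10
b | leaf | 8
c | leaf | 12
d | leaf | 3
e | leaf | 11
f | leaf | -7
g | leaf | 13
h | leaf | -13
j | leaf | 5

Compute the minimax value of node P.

P (MAX): max(-10, 8, 12) = 12

12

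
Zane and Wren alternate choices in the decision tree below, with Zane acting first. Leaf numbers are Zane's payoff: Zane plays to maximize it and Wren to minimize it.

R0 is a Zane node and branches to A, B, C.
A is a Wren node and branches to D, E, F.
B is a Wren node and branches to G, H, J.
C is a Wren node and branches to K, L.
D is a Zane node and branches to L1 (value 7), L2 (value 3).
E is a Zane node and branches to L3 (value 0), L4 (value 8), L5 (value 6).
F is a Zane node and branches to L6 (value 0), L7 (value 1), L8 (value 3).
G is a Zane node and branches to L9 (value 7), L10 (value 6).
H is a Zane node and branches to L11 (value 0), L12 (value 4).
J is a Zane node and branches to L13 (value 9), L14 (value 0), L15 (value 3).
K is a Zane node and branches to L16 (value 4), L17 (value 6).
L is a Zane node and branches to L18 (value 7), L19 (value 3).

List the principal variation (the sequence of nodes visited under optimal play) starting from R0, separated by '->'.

R0 -> C -> K -> L17

D (Zane): max(7, 3) = 7
E (Zane): max(0, 8, 6) = 8
F (Zane): max(0, 1, 3) = 3
A (Wren): min(7, 8, 3) = 3
G (Zane): max(7, 6) = 7
H (Zane): max(0, 4) = 4
J (Zane): max(9, 0, 3) = 9
B (Wren): min(7, 4, 9) = 4
K (Zane): max(4, 6) = 6
L (Zane): max(7, 3) = 7
C (Wren): min(6, 7) = 6
R0 (Zane): max(3, 4, 6) = 6
At R0, Zane picks C (highest: 6).
At C, Wren picks K (lowest: 6).
At K, Zane picks L17 (highest: 6).
Terminal value 6.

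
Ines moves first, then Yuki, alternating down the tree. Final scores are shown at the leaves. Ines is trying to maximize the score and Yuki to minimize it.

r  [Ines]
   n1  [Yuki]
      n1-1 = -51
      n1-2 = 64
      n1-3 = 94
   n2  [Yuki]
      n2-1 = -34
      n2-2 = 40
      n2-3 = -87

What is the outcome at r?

-51

n1 (Yuki): min(-51, 64, 94) = -51
n2 (Yuki): min(-34, 40, -87) = -87
r (Ines): max(-51, -87) = -51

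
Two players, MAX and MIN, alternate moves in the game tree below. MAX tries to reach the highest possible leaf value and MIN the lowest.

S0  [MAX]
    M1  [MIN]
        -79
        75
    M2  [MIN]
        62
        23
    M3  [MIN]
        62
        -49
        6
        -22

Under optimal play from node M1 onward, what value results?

M1 (MIN): min(-79, 75) = -79

-79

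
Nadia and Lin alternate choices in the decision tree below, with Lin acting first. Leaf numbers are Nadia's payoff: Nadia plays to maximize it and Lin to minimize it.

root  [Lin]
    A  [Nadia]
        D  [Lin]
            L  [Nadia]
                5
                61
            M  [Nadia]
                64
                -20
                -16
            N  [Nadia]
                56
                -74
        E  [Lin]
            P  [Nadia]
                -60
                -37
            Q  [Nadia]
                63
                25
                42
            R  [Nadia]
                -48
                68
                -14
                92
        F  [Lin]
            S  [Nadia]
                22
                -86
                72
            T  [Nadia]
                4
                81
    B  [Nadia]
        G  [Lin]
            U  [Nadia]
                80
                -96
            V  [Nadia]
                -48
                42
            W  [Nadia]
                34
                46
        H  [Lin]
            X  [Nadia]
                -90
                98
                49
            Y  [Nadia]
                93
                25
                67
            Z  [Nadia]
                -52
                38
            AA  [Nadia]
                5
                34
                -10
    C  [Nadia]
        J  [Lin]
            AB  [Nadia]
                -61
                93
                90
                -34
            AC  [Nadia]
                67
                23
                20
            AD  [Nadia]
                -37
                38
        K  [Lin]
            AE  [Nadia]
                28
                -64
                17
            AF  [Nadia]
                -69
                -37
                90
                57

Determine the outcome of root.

L (Nadia): max(5, 61) = 61
M (Nadia): max(64, -20, -16) = 64
N (Nadia): max(56, -74) = 56
D (Lin): min(61, 64, 56) = 56
P (Nadia): max(-60, -37) = -37
Q (Nadia): max(63, 25, 42) = 63
R (Nadia): max(-48, 68, -14, 92) = 92
E (Lin): min(-37, 63, 92) = -37
S (Nadia): max(22, -86, 72) = 72
T (Nadia): max(4, 81) = 81
F (Lin): min(72, 81) = 72
A (Nadia): max(56, -37, 72) = 72
U (Nadia): max(80, -96) = 80
V (Nadia): max(-48, 42) = 42
W (Nadia): max(34, 46) = 46
G (Lin): min(80, 42, 46) = 42
X (Nadia): max(-90, 98, 49) = 98
Y (Nadia): max(93, 25, 67) = 93
Z (Nadia): max(-52, 38) = 38
AA (Nadia): max(5, 34, -10) = 34
H (Lin): min(98, 93, 38, 34) = 34
B (Nadia): max(42, 34) = 42
AB (Nadia): max(-61, 93, 90, -34) = 93
AC (Nadia): max(67, 23, 20) = 67
AD (Nadia): max(-37, 38) = 38
J (Lin): min(93, 67, 38) = 38
AE (Nadia): max(28, -64, 17) = 28
AF (Nadia): max(-69, -37, 90, 57) = 90
K (Lin): min(28, 90) = 28
C (Nadia): max(38, 28) = 38
root (Lin): min(72, 42, 38) = 38

38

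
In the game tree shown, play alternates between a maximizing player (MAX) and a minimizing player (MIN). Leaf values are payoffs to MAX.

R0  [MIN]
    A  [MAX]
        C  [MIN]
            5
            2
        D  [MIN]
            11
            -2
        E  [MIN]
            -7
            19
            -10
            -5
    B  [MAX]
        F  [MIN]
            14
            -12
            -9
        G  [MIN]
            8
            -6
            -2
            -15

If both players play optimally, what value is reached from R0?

C (MIN): min(5, 2) = 2
D (MIN): min(11, -2) = -2
E (MIN): min(-7, 19, -10, -5) = -10
A (MAX): max(2, -2, -10) = 2
F (MIN): min(14, -12, -9) = -12
G (MIN): min(8, -6, -2, -15) = -15
B (MAX): max(-12, -15) = -12
R0 (MIN): min(2, -12) = -12

-12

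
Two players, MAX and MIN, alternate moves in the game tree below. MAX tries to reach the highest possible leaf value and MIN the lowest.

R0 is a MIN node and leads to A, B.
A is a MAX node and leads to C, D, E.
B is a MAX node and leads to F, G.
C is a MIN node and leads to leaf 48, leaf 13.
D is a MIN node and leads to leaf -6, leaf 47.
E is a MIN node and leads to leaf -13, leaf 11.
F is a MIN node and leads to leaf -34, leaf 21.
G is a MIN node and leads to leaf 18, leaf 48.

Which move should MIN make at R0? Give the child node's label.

C (MIN): min(48, 13) = 13
D (MIN): min(-6, 47) = -6
E (MIN): min(-13, 11) = -13
A (MAX): max(13, -6, -13) = 13
F (MIN): min(-34, 21) = -34
G (MIN): min(18, 48) = 18
B (MAX): max(-34, 18) = 18
R0 (MIN): min(13, 18) = 13
MIN at R0 wants the lowest of {A=13, B=18}, so chooses A.

A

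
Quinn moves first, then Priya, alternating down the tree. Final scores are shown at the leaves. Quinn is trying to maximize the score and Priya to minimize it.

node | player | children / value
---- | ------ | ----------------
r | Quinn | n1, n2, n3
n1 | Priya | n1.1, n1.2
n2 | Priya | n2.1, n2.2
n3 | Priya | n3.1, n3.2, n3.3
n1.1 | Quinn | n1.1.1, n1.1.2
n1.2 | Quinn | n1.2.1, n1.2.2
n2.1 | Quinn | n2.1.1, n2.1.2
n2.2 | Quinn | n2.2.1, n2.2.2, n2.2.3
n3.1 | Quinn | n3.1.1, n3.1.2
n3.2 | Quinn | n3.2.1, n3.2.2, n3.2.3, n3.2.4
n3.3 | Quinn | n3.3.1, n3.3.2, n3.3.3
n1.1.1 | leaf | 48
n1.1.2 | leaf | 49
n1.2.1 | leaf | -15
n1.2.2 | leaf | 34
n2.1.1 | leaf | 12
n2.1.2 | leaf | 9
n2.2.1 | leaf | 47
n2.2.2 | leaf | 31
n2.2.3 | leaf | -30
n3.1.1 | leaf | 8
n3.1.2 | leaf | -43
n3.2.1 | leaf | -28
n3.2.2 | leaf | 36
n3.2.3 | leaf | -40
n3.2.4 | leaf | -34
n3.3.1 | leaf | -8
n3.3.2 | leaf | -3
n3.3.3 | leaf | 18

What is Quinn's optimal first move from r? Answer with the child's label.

n1.1 (Quinn): max(48, 49) = 49
n1.2 (Quinn): max(-15, 34) = 34
n1 (Priya): min(49, 34) = 34
n2.1 (Quinn): max(12, 9) = 12
n2.2 (Quinn): max(47, 31, -30) = 47
n2 (Priya): min(12, 47) = 12
n3.1 (Quinn): max(8, -43) = 8
n3.2 (Quinn): max(-28, 36, -40, -34) = 36
n3.3 (Quinn): max(-8, -3, 18) = 18
n3 (Priya): min(8, 36, 18) = 8
r (Quinn): max(34, 12, 8) = 34
Quinn at r wants the highest of {n1=34, n2=12, n3=8}, so chooses n1.

n1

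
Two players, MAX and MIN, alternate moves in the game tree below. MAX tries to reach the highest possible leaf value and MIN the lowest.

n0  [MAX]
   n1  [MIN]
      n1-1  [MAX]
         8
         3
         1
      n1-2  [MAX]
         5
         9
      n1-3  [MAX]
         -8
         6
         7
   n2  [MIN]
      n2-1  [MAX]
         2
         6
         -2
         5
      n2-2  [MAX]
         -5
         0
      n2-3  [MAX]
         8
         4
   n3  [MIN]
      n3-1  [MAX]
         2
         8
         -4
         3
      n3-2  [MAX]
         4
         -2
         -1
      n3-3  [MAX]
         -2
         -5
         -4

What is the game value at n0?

n1-1 (MAX): max(8, 3, 1) = 8
n1-2 (MAX): max(5, 9) = 9
n1-3 (MAX): max(-8, 6, 7) = 7
n1 (MIN): min(8, 9, 7) = 7
n2-1 (MAX): max(2, 6, -2, 5) = 6
n2-2 (MAX): max(-5, 0) = 0
n2-3 (MAX): max(8, 4) = 8
n2 (MIN): min(6, 0, 8) = 0
n3-1 (MAX): max(2, 8, -4, 3) = 8
n3-2 (MAX): max(4, -2, -1) = 4
n3-3 (MAX): max(-2, -5, -4) = -2
n3 (MIN): min(8, 4, -2) = -2
n0 (MAX): max(7, 0, -2) = 7

7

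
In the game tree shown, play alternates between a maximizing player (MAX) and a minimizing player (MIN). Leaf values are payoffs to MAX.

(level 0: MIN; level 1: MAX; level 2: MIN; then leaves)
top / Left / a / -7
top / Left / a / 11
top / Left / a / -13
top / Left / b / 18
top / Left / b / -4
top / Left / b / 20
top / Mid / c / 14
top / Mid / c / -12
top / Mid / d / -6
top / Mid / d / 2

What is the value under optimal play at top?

a (MIN): min(-7, 11, -13) = -13
b (MIN): min(18, -4, 20) = -4
Left (MAX): max(-13, -4) = -4
c (MIN): min(14, -12) = -12
d (MIN): min(-6, 2) = -6
Mid (MAX): max(-12, -6) = -6
top (MIN): min(-4, -6) = -6

-6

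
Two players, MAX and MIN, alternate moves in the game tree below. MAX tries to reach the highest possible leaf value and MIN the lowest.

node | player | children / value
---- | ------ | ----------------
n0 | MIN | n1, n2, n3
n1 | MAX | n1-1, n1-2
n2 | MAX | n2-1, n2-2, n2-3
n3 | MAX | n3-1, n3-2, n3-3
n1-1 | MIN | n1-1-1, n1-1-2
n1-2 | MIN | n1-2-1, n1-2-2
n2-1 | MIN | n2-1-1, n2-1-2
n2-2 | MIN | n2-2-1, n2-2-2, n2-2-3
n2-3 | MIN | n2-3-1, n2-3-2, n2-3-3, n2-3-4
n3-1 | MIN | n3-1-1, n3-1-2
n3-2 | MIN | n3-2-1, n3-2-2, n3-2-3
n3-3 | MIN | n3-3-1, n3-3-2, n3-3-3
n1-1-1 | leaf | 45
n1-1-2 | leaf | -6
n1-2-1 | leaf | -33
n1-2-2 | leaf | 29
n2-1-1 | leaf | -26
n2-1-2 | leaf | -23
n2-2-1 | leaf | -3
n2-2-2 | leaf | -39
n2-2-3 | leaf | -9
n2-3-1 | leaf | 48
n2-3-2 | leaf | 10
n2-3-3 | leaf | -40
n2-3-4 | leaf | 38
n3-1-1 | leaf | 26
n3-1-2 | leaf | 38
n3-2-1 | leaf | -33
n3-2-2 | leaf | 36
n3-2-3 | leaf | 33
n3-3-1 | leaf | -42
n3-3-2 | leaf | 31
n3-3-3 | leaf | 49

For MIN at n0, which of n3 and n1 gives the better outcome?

n3-1 (MIN): min(26, 38) = 26
n3-2 (MIN): min(-33, 36, 33) = -33
n3-3 (MIN): min(-42, 31, 49) = -42
n3 (MAX): max(26, -33, -42) = 26
n1-1 (MIN): min(45, -6) = -6
n1-2 (MIN): min(-33, 29) = -33
n1 (MAX): max(-6, -33) = -6
MIN prefers the lower value; n3=26, n1=-6. n1 is better since -6 < 26.

n1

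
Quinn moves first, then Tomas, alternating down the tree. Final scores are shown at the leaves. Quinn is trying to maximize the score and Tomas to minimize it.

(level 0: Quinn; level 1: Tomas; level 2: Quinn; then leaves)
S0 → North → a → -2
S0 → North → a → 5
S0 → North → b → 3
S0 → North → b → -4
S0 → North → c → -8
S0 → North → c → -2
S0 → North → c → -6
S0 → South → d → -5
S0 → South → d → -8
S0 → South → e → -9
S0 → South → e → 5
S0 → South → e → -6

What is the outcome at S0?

a (Quinn): max(-2, 5) = 5
b (Quinn): max(3, -4) = 3
c (Quinn): max(-8, -2, -6) = -2
North (Tomas): min(5, 3, -2) = -2
d (Quinn): max(-5, -8) = -5
e (Quinn): max(-9, 5, -6) = 5
South (Tomas): min(-5, 5) = -5
S0 (Quinn): max(-2, -5) = -2

-2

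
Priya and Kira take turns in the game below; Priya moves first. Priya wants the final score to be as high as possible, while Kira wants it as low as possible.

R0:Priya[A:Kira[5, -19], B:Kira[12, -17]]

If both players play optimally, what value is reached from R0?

A (Kira): min(5, -19) = -19
B (Kira): min(12, -17) = -17
R0 (Priya): max(-19, -17) = -17

-17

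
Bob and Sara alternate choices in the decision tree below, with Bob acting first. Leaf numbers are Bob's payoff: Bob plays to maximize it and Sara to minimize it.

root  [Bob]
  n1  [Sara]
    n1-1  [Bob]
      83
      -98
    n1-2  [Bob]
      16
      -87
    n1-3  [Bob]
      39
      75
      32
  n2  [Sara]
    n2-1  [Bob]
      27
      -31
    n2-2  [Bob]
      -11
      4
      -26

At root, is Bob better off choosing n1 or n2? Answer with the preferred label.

n1

n1-1 (Bob): max(83, -98) = 83
n1-2 (Bob): max(16, -87) = 16
n1-3 (Bob): max(39, 75, 32) = 75
n1 (Sara): min(83, 16, 75) = 16
n2-1 (Bob): max(27, -31) = 27
n2-2 (Bob): max(-11, 4, -26) = 4
n2 (Sara): min(27, 4) = 4
Bob prefers the higher value; n1=16, n2=4. n1 is better since 16 > 4.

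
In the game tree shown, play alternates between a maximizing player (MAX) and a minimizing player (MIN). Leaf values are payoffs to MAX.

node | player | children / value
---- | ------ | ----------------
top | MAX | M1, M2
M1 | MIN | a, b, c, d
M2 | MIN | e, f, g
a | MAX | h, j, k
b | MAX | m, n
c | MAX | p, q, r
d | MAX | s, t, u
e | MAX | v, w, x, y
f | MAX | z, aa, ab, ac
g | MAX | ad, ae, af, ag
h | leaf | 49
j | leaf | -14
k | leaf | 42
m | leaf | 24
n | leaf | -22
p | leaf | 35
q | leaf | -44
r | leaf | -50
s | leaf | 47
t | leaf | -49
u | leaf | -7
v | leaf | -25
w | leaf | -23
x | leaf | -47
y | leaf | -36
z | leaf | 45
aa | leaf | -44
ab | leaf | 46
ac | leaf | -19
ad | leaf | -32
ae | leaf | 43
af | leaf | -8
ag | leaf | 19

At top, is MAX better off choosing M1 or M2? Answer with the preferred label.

M1

a (MAX): max(49, -14, 42) = 49
b (MAX): max(24, -22) = 24
c (MAX): max(35, -44, -50) = 35
d (MAX): max(47, -49, -7) = 47
M1 (MIN): min(49, 24, 35, 47) = 24
e (MAX): max(-25, -23, -47, -36) = -23
f (MAX): max(45, -44, 46, -19) = 46
g (MAX): max(-32, 43, -8, 19) = 43
M2 (MIN): min(-23, 46, 43) = -23
MAX prefers the higher value; M1=24, M2=-23. M1 is better since 24 > -23.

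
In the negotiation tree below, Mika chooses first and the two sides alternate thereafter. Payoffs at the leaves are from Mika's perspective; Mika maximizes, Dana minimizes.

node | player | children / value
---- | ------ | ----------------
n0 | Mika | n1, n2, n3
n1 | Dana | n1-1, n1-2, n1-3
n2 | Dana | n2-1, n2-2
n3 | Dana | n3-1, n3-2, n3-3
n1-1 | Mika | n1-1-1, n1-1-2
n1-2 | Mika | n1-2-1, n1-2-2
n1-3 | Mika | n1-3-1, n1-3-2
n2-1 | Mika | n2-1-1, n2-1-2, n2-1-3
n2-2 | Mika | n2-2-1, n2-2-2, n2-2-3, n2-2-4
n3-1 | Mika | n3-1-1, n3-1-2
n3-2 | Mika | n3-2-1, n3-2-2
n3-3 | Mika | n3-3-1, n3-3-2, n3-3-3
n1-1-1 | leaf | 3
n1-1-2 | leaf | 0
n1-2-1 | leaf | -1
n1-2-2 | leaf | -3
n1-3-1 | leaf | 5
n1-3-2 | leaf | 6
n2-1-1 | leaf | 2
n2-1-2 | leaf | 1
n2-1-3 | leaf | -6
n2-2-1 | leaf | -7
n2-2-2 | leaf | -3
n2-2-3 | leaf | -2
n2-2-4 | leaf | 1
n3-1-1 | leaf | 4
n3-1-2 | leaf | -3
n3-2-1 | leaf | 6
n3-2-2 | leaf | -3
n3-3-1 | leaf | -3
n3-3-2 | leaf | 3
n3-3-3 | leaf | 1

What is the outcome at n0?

3

n1-1 (Mika): max(3, 0) = 3
n1-2 (Mika): max(-1, -3) = -1
n1-3 (Mika): max(5, 6) = 6
n1 (Dana): min(3, -1, 6) = -1
n2-1 (Mika): max(2, 1, -6) = 2
n2-2 (Mika): max(-7, -3, -2, 1) = 1
n2 (Dana): min(2, 1) = 1
n3-1 (Mika): max(4, -3) = 4
n3-2 (Mika): max(6, -3) = 6
n3-3 (Mika): max(-3, 3, 1) = 3
n3 (Dana): min(4, 6, 3) = 3
n0 (Mika): max(-1, 1, 3) = 3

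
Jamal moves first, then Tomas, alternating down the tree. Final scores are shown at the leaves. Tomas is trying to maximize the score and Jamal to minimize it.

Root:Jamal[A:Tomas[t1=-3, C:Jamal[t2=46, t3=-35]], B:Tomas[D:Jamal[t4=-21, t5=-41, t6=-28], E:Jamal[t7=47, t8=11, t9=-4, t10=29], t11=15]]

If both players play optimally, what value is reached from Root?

C (Jamal): min(46, -35) = -35
A (Tomas): max(-3, -35) = -3
D (Jamal): min(-21, -41, -28) = -41
E (Jamal): min(47, 11, -4, 29) = -4
B (Tomas): max(-41, -4, 15) = 15
Root (Jamal): min(-3, 15) = -3

-3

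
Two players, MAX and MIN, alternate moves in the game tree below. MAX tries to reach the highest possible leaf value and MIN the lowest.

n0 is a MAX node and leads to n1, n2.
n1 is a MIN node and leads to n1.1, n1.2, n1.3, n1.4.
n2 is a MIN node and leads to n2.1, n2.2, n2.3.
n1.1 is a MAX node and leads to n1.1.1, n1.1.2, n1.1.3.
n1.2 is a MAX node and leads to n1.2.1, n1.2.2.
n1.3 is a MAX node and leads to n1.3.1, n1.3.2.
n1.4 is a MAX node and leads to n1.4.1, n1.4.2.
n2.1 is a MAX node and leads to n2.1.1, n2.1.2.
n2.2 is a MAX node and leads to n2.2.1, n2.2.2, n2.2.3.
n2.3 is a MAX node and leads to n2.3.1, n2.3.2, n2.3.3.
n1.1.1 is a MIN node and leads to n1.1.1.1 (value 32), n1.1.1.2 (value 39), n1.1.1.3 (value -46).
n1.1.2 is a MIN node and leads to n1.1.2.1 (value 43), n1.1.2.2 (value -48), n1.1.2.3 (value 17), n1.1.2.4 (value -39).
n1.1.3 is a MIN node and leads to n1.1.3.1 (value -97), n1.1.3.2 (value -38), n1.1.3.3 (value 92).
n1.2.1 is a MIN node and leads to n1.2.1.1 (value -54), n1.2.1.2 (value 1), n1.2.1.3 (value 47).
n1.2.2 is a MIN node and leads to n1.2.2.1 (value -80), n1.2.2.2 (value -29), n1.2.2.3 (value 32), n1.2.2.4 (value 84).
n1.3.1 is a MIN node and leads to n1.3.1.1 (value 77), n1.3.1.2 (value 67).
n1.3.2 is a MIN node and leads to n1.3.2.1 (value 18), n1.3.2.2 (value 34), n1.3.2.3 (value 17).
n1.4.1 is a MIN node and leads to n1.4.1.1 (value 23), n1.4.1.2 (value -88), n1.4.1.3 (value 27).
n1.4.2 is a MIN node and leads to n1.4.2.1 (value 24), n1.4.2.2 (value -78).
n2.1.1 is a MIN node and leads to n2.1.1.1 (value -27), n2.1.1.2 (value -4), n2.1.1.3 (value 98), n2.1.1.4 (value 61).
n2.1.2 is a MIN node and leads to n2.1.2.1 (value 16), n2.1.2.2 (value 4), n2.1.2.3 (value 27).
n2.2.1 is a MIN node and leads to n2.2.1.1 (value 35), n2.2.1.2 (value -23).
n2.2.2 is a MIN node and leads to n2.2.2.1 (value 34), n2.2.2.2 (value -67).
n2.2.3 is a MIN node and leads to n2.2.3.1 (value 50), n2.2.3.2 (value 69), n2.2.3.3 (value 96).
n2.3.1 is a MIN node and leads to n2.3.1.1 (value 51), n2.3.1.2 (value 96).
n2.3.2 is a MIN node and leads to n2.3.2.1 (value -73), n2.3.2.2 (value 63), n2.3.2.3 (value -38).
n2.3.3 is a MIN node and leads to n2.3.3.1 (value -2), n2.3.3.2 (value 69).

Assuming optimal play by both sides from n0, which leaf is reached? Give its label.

n2.1.2.2

n1.1.1 (MIN): min(32, 39, -46) = -46
n1.1.2 (MIN): min(43, -48, 17, -39) = -48
n1.1.3 (MIN): min(-97, -38, 92) = -97
n1.1 (MAX): max(-46, -48, -97) = -46
n1.2.1 (MIN): min(-54, 1, 47) = -54
n1.2.2 (MIN): min(-80, -29, 32, 84) = -80
n1.2 (MAX): max(-54, -80) = -54
n1.3.1 (MIN): min(77, 67) = 67
n1.3.2 (MIN): min(18, 34, 17) = 17
n1.3 (MAX): max(67, 17) = 67
n1.4.1 (MIN): min(23, -88, 27) = -88
n1.4.2 (MIN): min(24, -78) = -78
n1.4 (MAX): max(-88, -78) = -78
n1 (MIN): min(-46, -54, 67, -78) = -78
n2.1.1 (MIN): min(-27, -4, 98, 61) = -27
n2.1.2 (MIN): min(16, 4, 27) = 4
n2.1 (MAX): max(-27, 4) = 4
n2.2.1 (MIN): min(35, -23) = -23
n2.2.2 (MIN): min(34, -67) = -67
n2.2.3 (MIN): min(50, 69, 96) = 50
n2.2 (MAX): max(-23, -67, 50) = 50
n2.3.1 (MIN): min(51, 96) = 51
n2.3.2 (MIN): min(-73, 63, -38) = -73
n2.3.3 (MIN): min(-2, 69) = -2
n2.3 (MAX): max(51, -73, -2) = 51
n2 (MIN): min(4, 50, 51) = 4
n0 (MAX): max(-78, 4) = 4
At n0, MAX picks n2 (highest: 4).
At n2, MIN picks n2.1 (lowest: 4).
At n2.1, MAX picks n2.1.2 (highest: 4).
At n2.1.2, MIN picks n2.1.2.2 (lowest: 4).
Terminal value 4.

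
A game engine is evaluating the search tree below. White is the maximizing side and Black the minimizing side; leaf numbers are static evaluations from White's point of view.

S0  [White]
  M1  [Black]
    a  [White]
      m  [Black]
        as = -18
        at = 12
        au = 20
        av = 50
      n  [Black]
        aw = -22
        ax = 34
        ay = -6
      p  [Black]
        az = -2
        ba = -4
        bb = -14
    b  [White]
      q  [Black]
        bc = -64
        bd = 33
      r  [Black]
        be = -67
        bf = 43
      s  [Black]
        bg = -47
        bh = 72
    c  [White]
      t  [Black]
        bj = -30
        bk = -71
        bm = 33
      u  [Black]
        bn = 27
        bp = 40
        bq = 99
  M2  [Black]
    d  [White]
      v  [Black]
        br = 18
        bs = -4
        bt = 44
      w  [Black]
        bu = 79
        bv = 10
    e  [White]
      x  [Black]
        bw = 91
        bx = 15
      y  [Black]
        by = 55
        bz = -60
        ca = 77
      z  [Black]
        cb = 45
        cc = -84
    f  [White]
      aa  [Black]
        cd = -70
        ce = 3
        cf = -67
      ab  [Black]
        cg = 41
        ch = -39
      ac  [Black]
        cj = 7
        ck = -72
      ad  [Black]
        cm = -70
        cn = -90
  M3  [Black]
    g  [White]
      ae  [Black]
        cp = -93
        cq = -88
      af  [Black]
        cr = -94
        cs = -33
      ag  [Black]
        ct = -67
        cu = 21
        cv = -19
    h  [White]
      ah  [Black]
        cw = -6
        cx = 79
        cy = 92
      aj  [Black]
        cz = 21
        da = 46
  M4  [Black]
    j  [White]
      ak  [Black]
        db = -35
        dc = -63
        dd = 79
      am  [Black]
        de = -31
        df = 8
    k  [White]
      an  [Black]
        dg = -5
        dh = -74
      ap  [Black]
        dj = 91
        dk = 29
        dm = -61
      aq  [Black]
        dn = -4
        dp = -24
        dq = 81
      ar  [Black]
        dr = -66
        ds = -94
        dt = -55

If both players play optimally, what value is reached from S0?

-31

m (Black): min(-18, 12, 20, 50) = -18
n (Black): min(-22, 34, -6) = -22
p (Black): min(-2, -4, -14) = -14
a (White): max(-18, -22, -14) = -14
q (Black): min(-64, 33) = -64
r (Black): min(-67, 43) = -67
s (Black): min(-47, 72) = -47
b (White): max(-64, -67, -47) = -47
t (Black): min(-30, -71, 33) = -71
u (Black): min(27, 40, 99) = 27
c (White): max(-71, 27) = 27
M1 (Black): min(-14, -47, 27) = -47
v (Black): min(18, -4, 44) = -4
w (Black): min(79, 10) = 10
d (White): max(-4, 10) = 10
x (Black): min(91, 15) = 15
y (Black): min(55, -60, 77) = -60
z (Black): min(45, -84) = -84
e (White): max(15, -60, -84) = 15
aa (Black): min(-70, 3, -67) = -70
ab (Black): min(41, -39) = -39
ac (Black): min(7, -72) = -72
ad (Black): min(-70, -90) = -90
f (White): max(-70, -39, -72, -90) = -39
M2 (Black): min(10, 15, -39) = -39
ae (Black): min(-93, -88) = -93
af (Black): min(-94, -33) = -94
ag (Black): min(-67, 21, -19) = -67
g (White): max(-93, -94, -67) = -67
ah (Black): min(-6, 79, 92) = -6
aj (Black): min(21, 46) = 21
h (White): max(-6, 21) = 21
M3 (Black): min(-67, 21) = -67
ak (Black): min(-35, -63, 79) = -63
am (Black): min(-31, 8) = -31
j (White): max(-63, -31) = -31
an (Black): min(-5, -74) = -74
ap (Black): min(91, 29, -61) = -61
aq (Black): min(-4, -24, 81) = -24
ar (Black): min(-66, -94, -55) = -94
k (White): max(-74, -61, -24, -94) = -24
M4 (Black): min(-31, -24) = -31
S0 (White): max(-47, -39, -67, -31) = -31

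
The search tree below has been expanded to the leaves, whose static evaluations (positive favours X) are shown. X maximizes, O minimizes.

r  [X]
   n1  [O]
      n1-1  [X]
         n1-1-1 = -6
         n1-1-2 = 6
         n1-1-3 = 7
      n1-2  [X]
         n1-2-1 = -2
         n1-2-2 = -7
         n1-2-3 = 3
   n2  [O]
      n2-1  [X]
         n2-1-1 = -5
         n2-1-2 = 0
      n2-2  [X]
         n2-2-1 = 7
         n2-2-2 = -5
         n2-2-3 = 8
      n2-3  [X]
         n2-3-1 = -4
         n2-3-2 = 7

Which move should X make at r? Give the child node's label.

n1

n1-1 (X): max(-6, 6, 7) = 7
n1-2 (X): max(-2, -7, 3) = 3
n1 (O): min(7, 3) = 3
n2-1 (X): max(-5, 0) = 0
n2-2 (X): max(7, -5, 8) = 8
n2-3 (X): max(-4, 7) = 7
n2 (O): min(0, 8, 7) = 0
r (X): max(3, 0) = 3
X at r wants the highest of {n1=3, n2=0}, so chooses n1.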